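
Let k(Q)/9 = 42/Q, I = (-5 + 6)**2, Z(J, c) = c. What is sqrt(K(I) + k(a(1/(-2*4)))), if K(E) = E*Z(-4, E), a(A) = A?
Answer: I*sqrt(3023) ≈ 54.982*I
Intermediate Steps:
I = 1 (I = 1**2 = 1)
K(E) = E**2 (K(E) = E*E = E**2)
k(Q) = 378/Q (k(Q) = 9*(42/Q) = 378/Q)
sqrt(K(I) + k(a(1/(-2*4)))) = sqrt(1**2 + 378/(1/(-2*4))) = sqrt(1 + 378/(1/(-8))) = sqrt(1 + 378/(-1/8)) = sqrt(1 + 378*(-8)) = sqrt(1 - 3024) = sqrt(-3023) = I*sqrt(3023)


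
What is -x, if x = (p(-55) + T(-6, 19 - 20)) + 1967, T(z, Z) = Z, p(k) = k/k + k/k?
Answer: -1968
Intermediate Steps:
p(k) = 2 (p(k) = 1 + 1 = 2)
x = 1968 (x = (2 + (19 - 20)) + 1967 = (2 - 1) + 1967 = 1 + 1967 = 1968)
-x = -1*1968 = -1968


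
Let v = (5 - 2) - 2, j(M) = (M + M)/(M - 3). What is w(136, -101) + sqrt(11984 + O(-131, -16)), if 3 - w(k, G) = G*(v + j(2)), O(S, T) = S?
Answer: -300 + 3*sqrt(1317) ≈ -191.13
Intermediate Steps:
j(M) = 2*M/(-3 + M) (j(M) = (2*M)/(-3 + M) = 2*M/(-3 + M))
v = 1 (v = 3 - 2 = 1)
w(k, G) = 3 + 3*G (w(k, G) = 3 - G*(1 + 2*2/(-3 + 2)) = 3 - G*(1 + 2*2/(-1)) = 3 - G*(1 + 2*2*(-1)) = 3 - G*(1 - 4) = 3 - G*(-3) = 3 - (-3)*G = 3 + 3*G)
w(136, -101) + sqrt(11984 + O(-131, -16)) = (3 + 3*(-101)) + sqrt(11984 - 131) = (3 - 303) + sqrt(11853) = -300 + 3*sqrt(1317)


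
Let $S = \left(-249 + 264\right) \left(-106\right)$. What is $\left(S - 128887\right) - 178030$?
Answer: $-308507$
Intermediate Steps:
$S = -1590$ ($S = 15 \left(-106\right) = -1590$)
$\left(S - 128887\right) - 178030 = \left(-1590 - 128887\right) - 178030 = -130477 - 178030 = -308507$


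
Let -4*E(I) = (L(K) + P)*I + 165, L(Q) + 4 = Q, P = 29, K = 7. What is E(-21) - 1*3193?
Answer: -12265/4 ≈ -3066.3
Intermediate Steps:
L(Q) = -4 + Q
E(I) = -165/4 - 8*I (E(I) = -(((-4 + 7) + 29)*I + 165)/4 = -((3 + 29)*I + 165)/4 = -(32*I + 165)/4 = -(165 + 32*I)/4 = -165/4 - 8*I)
E(-21) - 1*3193 = (-165/4 - 8*(-21)) - 1*3193 = (-165/4 + 168) - 3193 = 507/4 - 3193 = -12265/4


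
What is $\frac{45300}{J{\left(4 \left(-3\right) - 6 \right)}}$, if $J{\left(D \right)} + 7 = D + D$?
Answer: $- \frac{45300}{43} \approx -1053.5$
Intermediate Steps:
$J{\left(D \right)} = -7 + 2 D$ ($J{\left(D \right)} = -7 + \left(D + D\right) = -7 + 2 D$)
$\frac{45300}{J{\left(4 \left(-3\right) - 6 \right)}} = \frac{45300}{-7 + 2 \left(4 \left(-3\right) - 6\right)} = \frac{45300}{-7 + 2 \left(-12 - 6\right)} = \frac{45300}{-7 + 2 \left(-18\right)} = \frac{45300}{-7 - 36} = \frac{45300}{-43} = 45300 \left(- \frac{1}{43}\right) = - \frac{45300}{43}$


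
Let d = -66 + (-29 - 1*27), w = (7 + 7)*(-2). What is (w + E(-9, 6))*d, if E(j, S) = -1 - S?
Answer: 4270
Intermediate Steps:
w = -28 (w = 14*(-2) = -28)
d = -122 (d = -66 + (-29 - 27) = -66 - 56 = -122)
(w + E(-9, 6))*d = (-28 + (-1 - 1*6))*(-122) = (-28 + (-1 - 6))*(-122) = (-28 - 7)*(-122) = -35*(-122) = 4270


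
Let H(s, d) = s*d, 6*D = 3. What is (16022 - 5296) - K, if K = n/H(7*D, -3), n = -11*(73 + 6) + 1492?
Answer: 32356/3 ≈ 10785.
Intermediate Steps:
D = 1/2 (D = (1/6)*3 = 1/2 ≈ 0.50000)
H(s, d) = d*s
n = 623 (n = -11*79 + 1492 = -869 + 1492 = 623)
K = -178/3 (K = 623/((-21/2)) = 623/((-3*7/2)) = 623/(-21/2) = 623*(-2/21) = -178/3 ≈ -59.333)
(16022 - 5296) - K = (16022 - 5296) - 1*(-178/3) = 10726 + 178/3 = 32356/3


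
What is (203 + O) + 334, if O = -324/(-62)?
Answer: 16809/31 ≈ 542.23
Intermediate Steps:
O = 162/31 (O = -324*(-1/62) = 162/31 ≈ 5.2258)
(203 + O) + 334 = (203 + 162/31) + 334 = 6455/31 + 334 = 16809/31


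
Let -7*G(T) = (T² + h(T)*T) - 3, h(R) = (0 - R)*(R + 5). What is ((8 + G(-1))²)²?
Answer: 14776336/2401 ≈ 6154.2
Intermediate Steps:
h(R) = -R*(5 + R) (h(R) = (-R)*(5 + R) = -R*(5 + R))
G(T) = 3/7 - T²/7 + T²*(5 + T)/7 (G(T) = -((T² + (-T*(5 + T))*T) - 3)/7 = -((T² - T²*(5 + T)) - 3)/7 = -(-3 + T² - T²*(5 + T))/7 = 3/7 - T²/7 + T²*(5 + T)/7)
((8 + G(-1))²)² = ((8 + (3/7 + (⅐)*(-1)³ + (4/7)*(-1)²))²)² = ((8 + (3/7 + (⅐)*(-1) + (4/7)*1))²)² = ((8 + (3/7 - ⅐ + 4/7))²)² = ((8 + 6/7)²)² = ((62/7)²)² = (3844/49)² = 14776336/2401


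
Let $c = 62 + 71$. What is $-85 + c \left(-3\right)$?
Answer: $-484$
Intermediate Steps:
$c = 133$
$-85 + c \left(-3\right) = -85 + 133 \left(-3\right) = -85 - 399 = -484$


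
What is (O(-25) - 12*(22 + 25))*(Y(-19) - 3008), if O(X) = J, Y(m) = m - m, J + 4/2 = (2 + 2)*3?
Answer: 1666432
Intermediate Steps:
J = 10 (J = -2 + (2 + 2)*3 = -2 + 4*3 = -2 + 12 = 10)
Y(m) = 0
O(X) = 10
(O(-25) - 12*(22 + 25))*(Y(-19) - 3008) = (10 - 12*(22 + 25))*(0 - 3008) = (10 - 12*47)*(-3008) = (10 - 564)*(-3008) = -554*(-3008) = 1666432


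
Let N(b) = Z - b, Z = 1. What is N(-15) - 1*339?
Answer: -323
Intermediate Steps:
N(b) = 1 - b
N(-15) - 1*339 = (1 - 1*(-15)) - 1*339 = (1 + 15) - 339 = 16 - 339 = -323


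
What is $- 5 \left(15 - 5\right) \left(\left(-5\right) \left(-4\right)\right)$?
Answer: $-1000$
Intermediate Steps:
$- 5 \left(15 - 5\right) \left(\left(-5\right) \left(-4\right)\right) = - 5 \left(15 - 5\right) 20 = \left(-5\right) 10 \cdot 20 = \left(-50\right) 20 = -1000$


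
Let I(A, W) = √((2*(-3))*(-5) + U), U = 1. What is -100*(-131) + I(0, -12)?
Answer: 13100 + √31 ≈ 13106.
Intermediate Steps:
I(A, W) = √31 (I(A, W) = √((2*(-3))*(-5) + 1) = √(-6*(-5) + 1) = √(30 + 1) = √31)
-100*(-131) + I(0, -12) = -100*(-131) + √31 = 13100 + √31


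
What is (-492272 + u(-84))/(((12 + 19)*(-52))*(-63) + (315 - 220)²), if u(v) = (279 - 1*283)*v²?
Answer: -520496/110581 ≈ -4.7069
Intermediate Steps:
u(v) = -4*v² (u(v) = (279 - 283)*v² = -4*v²)
(-492272 + u(-84))/(((12 + 19)*(-52))*(-63) + (315 - 220)²) = (-492272 - 4*(-84)²)/(((12 + 19)*(-52))*(-63) + (315 - 220)²) = (-492272 - 4*7056)/((31*(-52))*(-63) + 95²) = (-492272 - 28224)/(-1612*(-63) + 9025) = -520496/(101556 + 9025) = -520496/110581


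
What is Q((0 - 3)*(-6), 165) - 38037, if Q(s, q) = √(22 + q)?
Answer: -38037 + √187 ≈ -38023.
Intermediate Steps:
Q((0 - 3)*(-6), 165) - 38037 = √(22 + 165) - 38037 = √187 - 38037 = -38037 + √187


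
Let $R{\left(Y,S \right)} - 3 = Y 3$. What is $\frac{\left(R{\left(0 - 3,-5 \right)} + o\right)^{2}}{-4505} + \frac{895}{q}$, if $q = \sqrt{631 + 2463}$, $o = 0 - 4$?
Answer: $- \frac{20}{901} + \frac{895 \sqrt{3094}}{3094} \approx 16.068$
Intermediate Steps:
$R{\left(Y,S \right)} = 3 + 3 Y$ ($R{\left(Y,S \right)} = 3 + Y 3 = 3 + 3 Y$)
$o = -4$ ($o = 0 - 4 = -4$)
$q = \sqrt{3094} \approx 55.624$
$\frac{\left(R{\left(0 - 3,-5 \right)} + o\right)^{2}}{-4505} + \frac{895}{q} = \frac{\left(\left(3 + 3 \left(0 - 3\right)\right) - 4\right)^{2}}{-4505} + \frac{895}{\sqrt{3094}} = \left(\left(3 + 3 \left(-3\right)\right) - 4\right)^{2} \left(- \frac{1}{4505}\right) + 895 \frac{\sqrt{3094}}{3094} = \left(\left(3 - 9\right) - 4\right)^{2} \left(- \frac{1}{4505}\right) + \frac{895 \sqrt{3094}}{3094} = \left(-6 - 4\right)^{2} \left(- \frac{1}{4505}\right) + \frac{895 \sqrt{3094}}{3094} = \left(-10\right)^{2} \left(- \frac{1}{4505}\right) + \frac{895 \sqrt{3094}}{3094} = 100 \left(- \frac{1}{4505}\right) + \frac{895 \sqrt{3094}}{3094} = - \frac{20}{901} + \frac{895 \sqrt{3094}}{3094}$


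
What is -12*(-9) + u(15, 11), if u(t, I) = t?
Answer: 123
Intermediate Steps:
-12*(-9) + u(15, 11) = -12*(-9) + 15 = 108 + 15 = 123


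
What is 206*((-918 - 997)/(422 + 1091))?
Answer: -394490/1513 ≈ -260.73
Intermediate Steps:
206*((-918 - 997)/(422 + 1091)) = 206*(-1915/1513) = -394490/1513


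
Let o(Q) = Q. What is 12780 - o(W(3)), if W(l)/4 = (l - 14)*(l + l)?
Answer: 13044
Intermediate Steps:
W(l) = 8*l*(-14 + l) (W(l) = 4*((l - 14)*(l + l)) = 4*((-14 + l)*(2*l)) = 4*(2*l*(-14 + l)) = 8*l*(-14 + l))
12780 - o(W(3)) = 12780 - 8*3*(-14 + 3) = 12780 - 8*3*(-11) = 12780 - 1*(-264) = 12780 + 264 = 13044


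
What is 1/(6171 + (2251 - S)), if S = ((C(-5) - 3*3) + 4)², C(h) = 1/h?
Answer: 25/209874 ≈ 0.00011912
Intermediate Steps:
C(h) = 1/h
S = 676/25 (S = ((1/(-5) - 3*3) + 4)² = ((-⅕ - 9) + 4)² = (-46/5 + 4)² = (-26/5)² = 676/25 ≈ 27.040)
1/(6171 + (2251 - S)) = 1/(6171 + (2251 - 1*676/25)) = 1/(6171 + (2251 - 676/25)) = 1/(6171 + 55599/25) = 1/(209874/25) = 25/209874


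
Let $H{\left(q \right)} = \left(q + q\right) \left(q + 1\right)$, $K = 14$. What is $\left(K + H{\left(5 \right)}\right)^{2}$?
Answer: $5476$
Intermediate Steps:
$H{\left(q \right)} = 2 q \left(1 + q\right)$
$\left(K + H{\left(5 \right)}\right)^{2} = \left(14 + 2 \cdot 5 \left(1 + 5\right)\right)^{2} = \left(14 + 2 \cdot 5 \cdot 6\right)^{2} = \left(14 + 60\right)^{2} = 74^{2} = 5476$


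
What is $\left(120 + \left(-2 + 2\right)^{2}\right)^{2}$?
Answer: $14400$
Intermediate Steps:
$\left(120 + \left(-2 + 2\right)^{2}\right)^{2} = \left(120 + 0^{2}\right)^{2} = \left(120 + 0\right)^{2} = 120^{2} = 14400$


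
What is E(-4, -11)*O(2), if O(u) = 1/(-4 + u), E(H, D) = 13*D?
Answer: 143/2 ≈ 71.500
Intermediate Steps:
E(-4, -11)*O(2) = (13*(-11))/(-4 + 2) = -143/(-2) = -143*(-½) = 143/2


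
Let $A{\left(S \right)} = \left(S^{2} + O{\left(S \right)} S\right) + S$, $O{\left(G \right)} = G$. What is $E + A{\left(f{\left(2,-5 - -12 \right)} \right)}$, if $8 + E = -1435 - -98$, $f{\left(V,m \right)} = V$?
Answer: $-1335$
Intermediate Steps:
$E = -1345$ ($E = -8 - 1337 = -1345$)
$A{\left(S \right)} = S + 2 S^{2}$ ($A{\left(S \right)} = \left(S^{2} + S S\right) + S = \left(S^{2} + S^{2}\right) + S = 2 S^{2} + S = S + 2 S^{2}$)
$E + A{\left(f{\left(2,-5 - -12 \right)} \right)} = -1345 + 2 \left(1 + 2 \cdot 2\right) = -1345 + 2 \left(1 + 4\right) = -1345 + 2 \cdot 5 = -1345 + 10 = -1335$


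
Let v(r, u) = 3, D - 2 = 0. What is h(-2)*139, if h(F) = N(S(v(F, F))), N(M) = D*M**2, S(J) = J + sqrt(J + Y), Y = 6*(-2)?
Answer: 5004*I ≈ 5004.0*I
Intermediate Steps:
D = 2 (D = 2 + 0 = 2)
Y = -12
S(J) = J + sqrt(-12 + J) (S(J) = J + sqrt(J - 12) = J + sqrt(-12 + J))
N(M) = 2*M**2
h(F) = 2*(3 + 3*I)**2 (h(F) = 2*(3 + sqrt(-12 + 3))**2 = 2*(3 + sqrt(-9))**2 = 2*(3 + 3*I)**2)
h(-2)*139 = (36*I)*139 = 5004*I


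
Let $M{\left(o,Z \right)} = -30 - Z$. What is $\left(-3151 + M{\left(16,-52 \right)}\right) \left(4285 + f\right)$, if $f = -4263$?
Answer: $-68838$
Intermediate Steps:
$\left(-3151 + M{\left(16,-52 \right)}\right) \left(4285 + f\right) = \left(-3151 - -22\right) \left(4285 - 4263\right) = \left(-3151 + \left(-30 + 52\right)\right) 22 = \left(-3151 + 22\right) 22 = \left(-3129\right) 22 = -68838$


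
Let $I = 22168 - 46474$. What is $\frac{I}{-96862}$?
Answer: $\frac{12153}{48431} \approx 0.25093$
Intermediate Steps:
$I = -24306$ ($I = 22168 - 46474 = -24306$)
$\frac{I}{-96862} = - \frac{24306}{-96862} = \left(-24306\right) \left(- \frac{1}{96862}\right) = \frac{12153}{48431}$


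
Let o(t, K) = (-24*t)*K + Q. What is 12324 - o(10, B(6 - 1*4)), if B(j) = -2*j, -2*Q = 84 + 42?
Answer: 11427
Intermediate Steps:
Q = -63 (Q = -(84 + 42)/2 = -½*126 = -63)
o(t, K) = -63 - 24*K*t (o(t, K) = (-24*t)*K - 63 = -24*K*t - 63 = -63 - 24*K*t)
12324 - o(10, B(6 - 1*4)) = 12324 - (-63 - 24*(-2*(6 - 1*4))*10) = 12324 - (-63 - 24*(-2*(6 - 4))*10) = 12324 - (-63 - 24*(-2*2)*10) = 12324 - (-63 - 24*(-4)*10) = 12324 - (-63 + 960) = 12324 - 1*897 = 12324 - 897 = 11427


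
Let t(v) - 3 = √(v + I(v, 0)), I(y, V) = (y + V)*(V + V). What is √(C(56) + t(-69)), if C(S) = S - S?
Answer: √(3 + I*√69) ≈ 2.4323 + 1.7076*I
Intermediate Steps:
I(y, V) = 2*V*(V + y) (I(y, V) = (V + y)*(2*V) = 2*V*(V + y))
t(v) = 3 + √v (t(v) = 3 + √(v + 2*0*(0 + v)) = 3 + √(v + 2*0*v) = 3 + √(v + 0) = 3 + √v)
C(S) = 0
√(C(56) + t(-69)) = √(0 + (3 + √(-69))) = √(0 + (3 + I*√69)) = √(3 + I*√69)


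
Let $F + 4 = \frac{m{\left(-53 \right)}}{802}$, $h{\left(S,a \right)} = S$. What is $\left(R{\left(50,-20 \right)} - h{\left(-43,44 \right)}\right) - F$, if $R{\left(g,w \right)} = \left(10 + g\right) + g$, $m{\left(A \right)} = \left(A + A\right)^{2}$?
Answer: $\frac{57339}{401} \approx 142.99$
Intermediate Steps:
$m{\left(A \right)} = 4 A^{2}$ ($m{\left(A \right)} = \left(2 A\right)^{2} = 4 A^{2}$)
$R{\left(g,w \right)} = 10 + 2 g$
$F = \frac{4014}{401}$ ($F = -4 + \frac{4 \left(-53\right)^{2}}{802} = -4 + 4 \cdot 2809 \cdot \frac{1}{802} = -4 + 11236 \cdot \frac{1}{802} = -4 + \frac{5618}{401} = \frac{4014}{401} \approx 10.01$)
$\left(R{\left(50,-20 \right)} - h{\left(-43,44 \right)}\right) - F = \left(\left(10 + 2 \cdot 50\right) - -43\right) - \frac{4014}{401} = \left(\left(10 + 100\right) + 43\right) - \frac{4014}{401} = \left(110 + 43\right) - \frac{4014}{401} = 153 - \frac{4014}{401} = \frac{57339}{401}$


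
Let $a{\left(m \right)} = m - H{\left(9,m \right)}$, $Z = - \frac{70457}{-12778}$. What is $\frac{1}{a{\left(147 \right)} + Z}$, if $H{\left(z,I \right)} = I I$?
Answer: $- \frac{12778}{274170979} \approx -4.6606 \cdot 10^{-5}$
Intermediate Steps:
$Z = \frac{70457}{12778}$ ($Z = \left(-70457\right) \left(- \frac{1}{12778}\right) = \frac{70457}{12778} \approx 5.5139$)
$H{\left(z,I \right)} = I^{2}$
$a{\left(m \right)} = m - m^{2}$
$\frac{1}{a{\left(147 \right)} + Z} = \frac{1}{147 \left(1 - 147\right) + \frac{70457}{12778}} = \frac{1}{147 \left(-146\right) + \frac{70457}{12778}} = \frac{1}{-21462 + \frac{70457}{12778}} = \frac{1}{- \frac{274170979}{12778}} = - \frac{12778}{274170979}$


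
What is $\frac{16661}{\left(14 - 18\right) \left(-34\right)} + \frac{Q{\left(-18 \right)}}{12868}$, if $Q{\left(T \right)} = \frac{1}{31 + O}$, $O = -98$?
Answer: $\frac{3591095245}{29313304} \approx 122.51$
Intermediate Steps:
$Q{\left(T \right)} = - \frac{1}{67}$ ($Q{\left(T \right)} = \frac{1}{31 - 98} = \frac{1}{-67} = - \frac{1}{67}$)
$\frac{16661}{\left(14 - 18\right) \left(-34\right)} + \frac{Q{\left(-18 \right)}}{12868} = \frac{16661}{\left(14 - 18\right) \left(-34\right)} - \frac{1}{67 \cdot 12868} = \frac{16661}{\left(-4\right) \left(-34\right)} - \frac{1}{862156} = \frac{16661}{136} - \frac{1}{862156} = \frac{3591095245}{29313304}$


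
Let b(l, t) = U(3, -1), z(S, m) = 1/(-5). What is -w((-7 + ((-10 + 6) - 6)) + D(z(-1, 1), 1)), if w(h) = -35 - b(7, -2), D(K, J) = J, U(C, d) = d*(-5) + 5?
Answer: 45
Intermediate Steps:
z(S, m) = -⅕
U(C, d) = 5 - 5*d (U(C, d) = -5*d + 5 = 5 - 5*d)
b(l, t) = 10 (b(l, t) = 5 - 5*(-1) = 5 + 5 = 10)
w(h) = -45 (w(h) = -35 - 1*10 = -35 - 10 = -45)
-w((-7 + ((-10 + 6) - 6)) + D(z(-1, 1), 1)) = -1*(-45) = 45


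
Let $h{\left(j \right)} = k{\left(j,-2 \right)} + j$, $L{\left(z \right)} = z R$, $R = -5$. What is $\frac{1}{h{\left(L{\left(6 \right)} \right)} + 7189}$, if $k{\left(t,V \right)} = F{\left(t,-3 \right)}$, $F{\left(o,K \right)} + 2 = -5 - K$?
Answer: $\frac{1}{7155} \approx 0.00013976$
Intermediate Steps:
$F{\left(o,K \right)} = -7 - K$ ($F{\left(o,K \right)} = -2 - \left(5 + K\right) = -7 - K$)
$k{\left(t,V \right)} = -4$ ($k{\left(t,V \right)} = -7 - -3 = -7 + 3 = -4$)
$L{\left(z \right)} = - 5 z$ ($L{\left(z \right)} = z \left(-5\right) = - 5 z$)
$h{\left(j \right)} = -4 + j$
$\frac{1}{h{\left(L{\left(6 \right)} \right)} + 7189} = \frac{1}{\left(-4 - 30\right) + 7189} = \frac{1}{-34 + 7189} = \frac{1}{7155}$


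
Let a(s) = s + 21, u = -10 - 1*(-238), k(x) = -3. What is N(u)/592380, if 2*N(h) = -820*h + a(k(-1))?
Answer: -31157/197460 ≈ -0.15779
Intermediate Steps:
u = 228 (u = -10 + 238 = 228)
a(s) = 21 + s
N(h) = 9 - 410*h (N(h) = (-820*h + (21 - 3))/2 = (-820*h + 18)/2 = (18 - 820*h)/2 = 9 - 410*h)
N(u)/592380 = (9 - 410*228)/592380 = (9 - 93480)*(1/592380) = -93471*1/592380 = -31157/197460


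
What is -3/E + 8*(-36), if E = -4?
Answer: -1149/4 ≈ -287.25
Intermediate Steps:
-3/E + 8*(-36) = -3/(-4) + 8*(-36) = -3*(-1/4) - 288 = 3/4 - 288 = -1149/4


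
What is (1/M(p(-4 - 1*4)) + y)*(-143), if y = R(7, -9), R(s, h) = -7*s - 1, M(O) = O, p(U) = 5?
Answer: 35607/5 ≈ 7121.4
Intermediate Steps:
R(s, h) = -1 - 7*s
y = -50 (y = -1 - 7*7 = -1 - 49 = -50)
(1/M(p(-4 - 1*4)) + y)*(-143) = (1/5 - 50)*(-143) = (⅕ - 50)*(-143) = -249/5*(-143) = 35607/5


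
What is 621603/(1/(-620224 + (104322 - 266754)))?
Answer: -486501317568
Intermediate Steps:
621603/(1/(-620224 + (104322 - 266754))) = 621603/(1/(-620224 - 162432)) = 621603/(1/(-782656)) = 621603/(-1/782656) = 621603*(-782656) = -486501317568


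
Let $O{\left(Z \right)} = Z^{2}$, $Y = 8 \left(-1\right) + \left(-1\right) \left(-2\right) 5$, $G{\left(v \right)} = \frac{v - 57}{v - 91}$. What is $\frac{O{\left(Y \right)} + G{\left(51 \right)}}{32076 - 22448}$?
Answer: $\frac{1}{2320} \approx 0.00043103$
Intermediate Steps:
$G{\left(v \right)} = \frac{-57 + v}{-91 + v}$
$Y = 2$ ($Y = -8 + 2 \cdot 5 = -8 + 10 = 2$)
$\frac{O{\left(Y \right)} + G{\left(51 \right)}}{32076 - 22448} = \frac{2^{2} + \frac{-57 + 51}{-91 + 51}}{32076 - 22448} = \frac{4 + \frac{1}{-40} \left(-6\right)}{9628} = \left(4 - - \frac{3}{20}\right) \frac{1}{9628} = \left(4 + \frac{3}{20}\right) \frac{1}{9628} = \frac{83}{20} \cdot \frac{1}{9628} = \frac{1}{2320}$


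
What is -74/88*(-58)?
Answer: 1073/22 ≈ 48.773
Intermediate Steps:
-74/88*(-58) = -74*1/88*(-58) = -37/44*(-58) = 1073/22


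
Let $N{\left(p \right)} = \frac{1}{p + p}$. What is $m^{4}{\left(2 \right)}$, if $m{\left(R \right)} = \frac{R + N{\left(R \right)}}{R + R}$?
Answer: $\frac{6561}{65536} \approx 0.10011$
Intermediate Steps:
$N{\left(p \right)} = \frac{1}{2 p}$
$m{\left(R \right)} = \frac{R + \frac{1}{2 R}}{2 R}$ ($m{\left(R \right)} = \frac{R + \frac{1}{2 R}}{R + R} = \frac{R + \frac{1}{2 R}}{2 R}$)
$m^{4}{\left(2 \right)} = \left(\frac{1}{2} + \frac{1}{4 \cdot 4}\right)^{4} = \left(\frac{1}{2} + \frac{1}{4} \cdot \frac{1}{4}\right)^{4} = \left(\frac{1}{2} + \frac{1}{16}\right)^{4} = \left(\frac{9}{16}\right)^{4} = \frac{6561}{65536}$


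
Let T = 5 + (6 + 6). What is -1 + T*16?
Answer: 271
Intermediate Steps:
T = 17 (T = 5 + 12 = 17)
-1 + T*16 = -1 + 17*16 = -1 + 272 = 271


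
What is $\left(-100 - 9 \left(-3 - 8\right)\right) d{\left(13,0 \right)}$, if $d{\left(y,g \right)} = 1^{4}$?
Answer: $-1$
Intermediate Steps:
$d{\left(y,g \right)} = 1$
$\left(-100 - 9 \left(-3 - 8\right)\right) d{\left(13,0 \right)} = \left(-100 - 9 \left(-3 - 8\right)\right) 1 = \left(-100 - -99\right) 1 = \left(-100 + 99\right) 1 = \left(-1\right) 1 = -1$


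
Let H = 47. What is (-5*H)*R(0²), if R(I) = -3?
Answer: 705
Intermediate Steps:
(-5*H)*R(0²) = -5*47*(-3) = -235*(-3) = 705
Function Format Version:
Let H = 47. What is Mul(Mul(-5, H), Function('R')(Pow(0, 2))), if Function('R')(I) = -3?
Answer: 705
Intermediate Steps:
Mul(Mul(-5, H), Function('R')(Pow(0, 2))) = Mul(Mul(-5, 47), -3) = Mul(-235, -3) = 705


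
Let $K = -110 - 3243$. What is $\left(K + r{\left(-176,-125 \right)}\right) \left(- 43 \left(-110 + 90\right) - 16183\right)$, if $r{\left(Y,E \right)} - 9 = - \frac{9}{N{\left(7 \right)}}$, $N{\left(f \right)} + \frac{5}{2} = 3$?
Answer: $51515926$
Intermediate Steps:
$N{\left(f \right)} = \frac{1}{2}$ ($N{\left(f \right)} = - \frac{5}{2} + 3 = \frac{1}{2}$)
$r{\left(Y,E \right)} = -9$ ($r{\left(Y,E \right)} = 9 - 9 \frac{1}{\frac{1}{2}} = 9 - 18 = -9$)
$K = -3353$ ($K = -110 - 3243 = -3353$)
$\left(K + r{\left(-176,-125 \right)}\right) \left(- 43 \left(-110 + 90\right) - 16183\right) = \left(-3353 - 9\right) \left(- 43 \left(-110 + 90\right) - 16183\right) = - 3362 \left(\left(-43\right) \left(-20\right) - 16183\right) = - 3362 \left(860 - 16183\right) = \left(-3362\right) \left(-15323\right) = 51515926$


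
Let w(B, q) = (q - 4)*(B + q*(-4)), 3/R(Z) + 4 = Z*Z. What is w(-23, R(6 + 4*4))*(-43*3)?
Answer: -75918951/6400 ≈ -11862.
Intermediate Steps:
R(Z) = 3/(-4 + Z**2) (R(Z) = 3/(-4 + Z*Z) = 3/(-4 + Z**2))
w(B, q) = (-4 + q)*(B - 4*q)
w(-23, R(6 + 4*4))*(-43*3) = (-4*(-23) - 4*9/(-4 + (6 + 4*4)**2)**2 + 16*(3/(-4 + (6 + 4*4)**2)) - 69/(-4 + (6 + 4*4)**2))*(-43*3) = (92 - 4*9/(-4 + (6 + 16)**2)**2 + 16*(3/(-4 + (6 + 16)**2)) - 69/(-4 + (6 + 16)**2))*(-129) = (92 - 4*9/(-4 + 22**2)**2 + 16*(3/(-4 + 22**2)) - 69/(-4 + 22**2))*(-129) = (92 - 4*9/(-4 + 484)**2 + 16*(3/(-4 + 484)) - 69/(-4 + 484))*(-129) = (92 - 4*(3/480)**2 + 16*(3/480) - 69/480)*(-129) = (92 - 4*(3*(1/480))**2 + 16*(3*(1/480)) - 69/480)*(-129) = (92 - 4*(1/160)**2 + 16*(1/160) - 23*1/160)*(-129) = (92 - 4*1/25600 + 1/10 - 23/160)*(-129) = (92 - 1/6400 + 1/10 - 23/160)*(-129) = (588519/6400)*(-129) = -75918951/6400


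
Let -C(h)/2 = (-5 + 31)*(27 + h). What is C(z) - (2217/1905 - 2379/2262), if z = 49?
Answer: -145556287/36830 ≈ -3952.1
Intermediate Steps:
C(h) = -1404 - 52*h (C(h) = -2*(-5 + 31)*(27 + h) = -52*(27 + h) = -2*(702 + 26*h) = -1404 - 52*h)
C(z) - (2217/1905 - 2379/2262) = (-1404 - 52*49) - (2217/1905 - 2379/2262) = (-1404 - 2548) - (2217*(1/1905) - 2379*1/2262) = -3952 - (739/635 - 61/58) = -3952 - 1*4127/36830 = -3952 - 4127/36830 = -145556287/36830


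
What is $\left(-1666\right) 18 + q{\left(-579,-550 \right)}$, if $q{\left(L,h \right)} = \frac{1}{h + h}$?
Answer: $- \frac{32986801}{1100} \approx -29988.0$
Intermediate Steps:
$q{\left(L,h \right)} = \frac{1}{2 h}$
$\left(-1666\right) 18 + q{\left(-579,-550 \right)} = \left(-1666\right) 18 + \frac{1}{2 \left(-550\right)} = -29988 + \frac{1}{2} \left(- \frac{1}{550}\right) = -29988 - \frac{1}{1100} = - \frac{32986801}{1100}$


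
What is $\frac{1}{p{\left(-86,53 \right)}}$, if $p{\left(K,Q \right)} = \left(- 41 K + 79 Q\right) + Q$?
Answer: $\frac{1}{7766} \approx 0.00012877$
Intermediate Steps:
$p{\left(K,Q \right)} = - 41 K + 80 Q$
$\frac{1}{p{\left(-86,53 \right)}} = \frac{1}{\left(-41\right) \left(-86\right) + 80 \cdot 53} = \frac{1}{3526 + 4240} = \frac{1}{7766}$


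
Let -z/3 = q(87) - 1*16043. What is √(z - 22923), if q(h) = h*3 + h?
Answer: √24162 ≈ 155.44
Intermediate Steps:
q(h) = 4*h (q(h) = 3*h + h = 4*h)
z = 47085 (z = -3*(4*87 - 1*16043) = -3*(348 - 16043) = -3*(-15695) = 47085)
√(z - 22923) = √(47085 - 22923) = √24162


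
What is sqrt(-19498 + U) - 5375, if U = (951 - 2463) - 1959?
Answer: -5375 + I*sqrt(22969) ≈ -5375.0 + 151.56*I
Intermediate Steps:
U = -3471 (U = -1512 - 1959 = -3471)
sqrt(-19498 + U) - 5375 = sqrt(-19498 - 3471) - 5375 = sqrt(-22969) - 5375 = I*sqrt(22969) - 5375 = -5375 + I*sqrt(22969)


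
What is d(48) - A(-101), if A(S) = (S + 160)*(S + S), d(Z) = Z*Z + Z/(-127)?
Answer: 1806146/127 ≈ 14222.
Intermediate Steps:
d(Z) = Z² - Z/127 (d(Z) = Z² + Z*(-1/127) = Z² - Z/127)
A(S) = 2*S*(160 + S) (A(S) = (160 + S)*(2*S) = 2*S*(160 + S))
d(48) - A(-101) = 48*(-1/127 + 48) - 2*(-101)*(160 - 101) = 48*(6095/127) - 2*(-101)*59 = 292560/127 - 1*(-11918) = 292560/127 + 11918 = 1806146/127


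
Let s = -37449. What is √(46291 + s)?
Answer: √8842 ≈ 94.032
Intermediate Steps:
√(46291 + s) = √(46291 - 37449) = √8842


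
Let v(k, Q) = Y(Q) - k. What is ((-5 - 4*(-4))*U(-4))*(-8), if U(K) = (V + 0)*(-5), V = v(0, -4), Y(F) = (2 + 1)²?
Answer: 3960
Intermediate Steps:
Y(F) = 9 (Y(F) = 3² = 9)
v(k, Q) = 9 - k
V = 9 (V = 9 - 1*0 = 9 + 0 = 9)
U(K) = -45 (U(K) = (9 + 0)*(-5) = 9*(-5) = -45)
((-5 - 4*(-4))*U(-4))*(-8) = ((-5 - 4*(-4))*(-45))*(-8) = ((-5 + 16)*(-45))*(-8) = (11*(-45))*(-8) = -495*(-8) = 3960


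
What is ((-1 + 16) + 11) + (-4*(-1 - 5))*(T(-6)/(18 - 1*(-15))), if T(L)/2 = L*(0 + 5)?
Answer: -194/11 ≈ -17.636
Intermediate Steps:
T(L) = 10*L (T(L) = 2*(L*(0 + 5)) = 2*(L*5) = 2*(5*L) = 10*L)
((-1 + 16) + 11) + (-4*(-1 - 5))*(T(-6)/(18 - 1*(-15))) = ((-1 + 16) + 11) + (-4*(-1 - 5))*((10*(-6))/(18 - 1*(-15))) = (15 + 11) + (-4*(-6))*(-60/(18 + 15)) = 26 + 24*(-60/33) = 26 + 24*(-60*1/33) = 26 + 24*(-20/11) = 26 - 480/11 = -194/11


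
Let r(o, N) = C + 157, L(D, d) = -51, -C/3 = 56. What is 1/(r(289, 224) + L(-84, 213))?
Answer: -1/62 ≈ -0.016129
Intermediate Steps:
C = -168 (C = -3*56 = -168)
r(o, N) = -11 (r(o, N) = -168 + 157 = -11)
1/(r(289, 224) + L(-84, 213)) = 1/(-11 - 51) = 1/(-62) = -1/62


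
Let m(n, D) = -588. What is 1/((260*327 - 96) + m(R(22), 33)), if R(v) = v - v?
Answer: 1/84336 ≈ 1.1857e-5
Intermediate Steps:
R(v) = 0
1/((260*327 - 96) + m(R(22), 33)) = 1/((260*327 - 96) - 588) = 1/((85020 - 96) - 588) = 1/(84924 - 588) = 1/84336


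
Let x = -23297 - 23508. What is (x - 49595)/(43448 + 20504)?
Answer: -6025/3997 ≈ -1.5074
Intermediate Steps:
x = -46805
(x - 49595)/(43448 + 20504) = (-46805 - 49595)/(43448 + 20504) = -96400/63952 = -96400*1/63952 = -6025/3997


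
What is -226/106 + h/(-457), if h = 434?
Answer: -74643/24221 ≈ -3.0817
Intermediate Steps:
-226/106 + h/(-457) = -226/106 + 434/(-457) = -226*1/106 + 434*(-1/457) = -113/53 - 434/457 = -74643/24221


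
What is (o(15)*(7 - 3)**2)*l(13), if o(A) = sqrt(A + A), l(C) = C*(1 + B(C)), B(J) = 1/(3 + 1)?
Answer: 260*sqrt(30) ≈ 1424.1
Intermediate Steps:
B(J) = 1/4
l(C) = 5*C/4 (l(C) = C*(1 + 1/4) = C*(5/4) = 5*C/4)
o(A) = sqrt(2)*sqrt(A) (o(A) = sqrt(2*A) = sqrt(2)*sqrt(A))
(o(15)*(7 - 3)**2)*l(13) = ((sqrt(2)*sqrt(15))*(7 - 3)**2)*((5/4)*13) = (sqrt(30)*4**2)*(65/4) = (sqrt(30)*16)*(65/4) = (16*sqrt(30))*(65/4) = 260*sqrt(30)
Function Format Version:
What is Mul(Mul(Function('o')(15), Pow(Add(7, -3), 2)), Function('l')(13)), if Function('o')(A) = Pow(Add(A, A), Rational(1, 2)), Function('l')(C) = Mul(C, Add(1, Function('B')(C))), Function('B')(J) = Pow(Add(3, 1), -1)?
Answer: Mul(260, Pow(30, Rational(1, 2))) ≈ 1424.1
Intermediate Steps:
Function('B')(J) = Rational(1, 4) (Function('B')(J) = Pow(4, -1) = Rational(1, 4))
Function('l')(C) = Mul(Rational(5, 4), C) (Function('l')(C) = Mul(C, Add(1, Rational(1, 4))) = Mul(C, Rational(5, 4)) = Mul(Rational(5, 4), C))
Function('o')(A) = Mul(Pow(2, Rational(1, 2)), Pow(A, Rational(1, 2))) (Function('o')(A) = Pow(Mul(2, A), Rational(1, 2)) = Mul(Pow(2, Rational(1, 2)), Pow(A, Rational(1, 2))))
Mul(Mul(Function('o')(15), Pow(Add(7, -3), 2)), Function('l')(13)) = Mul(Mul(Mul(Pow(2, Rational(1, 2)), Pow(15, Rational(1, 2))), Pow(Add(7, -3), 2)), Mul(Rational(5, 4), 13)) = Mul(Mul(Pow(30, Rational(1, 2)), Pow(4, 2)), Rational(65, 4)) = Mul(Mul(Pow(30, Rational(1, 2)), 16), Rational(65, 4)) = Mul(Mul(16, Pow(30, Rational(1, 2))), Rational(65, 4)) = Mul(260, Pow(30, Rational(1, 2)))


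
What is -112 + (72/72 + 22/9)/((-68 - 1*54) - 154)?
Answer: -278239/2484 ≈ -112.01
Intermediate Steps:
-112 + (72/72 + 22/9)/((-68 - 1*54) - 154) = -112 + (72*(1/72) + 22*(⅑))/((-68 - 54) - 154) = -112 + (1 + 22/9)/(-122 - 154) = -112 + (31/9)/(-276) = -112 - 1/276*31/9 = -112 - 31/2484 = -278239/2484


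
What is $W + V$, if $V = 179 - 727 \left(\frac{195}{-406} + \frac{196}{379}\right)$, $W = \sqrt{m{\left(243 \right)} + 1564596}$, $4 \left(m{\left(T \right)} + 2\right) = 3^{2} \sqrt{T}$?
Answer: $\frac{23420629}{153874} + \frac{\sqrt{6258376 + 81 \sqrt{3}}}{2} \approx 1403.1$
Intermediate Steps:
$m{\left(T \right)} = -2 + \frac{9 \sqrt{T}}{4}$ ($m{\left(T \right)} = -2 + \frac{3^{2} \sqrt{T}}{4} = -2 + \frac{9 \sqrt{T}}{4}$)
$W = \sqrt{1564594 + \frac{81 \sqrt{3}}{4}}$ ($W = \sqrt{\left(-2 + \frac{9 \sqrt{243}}{4}\right) + 1564596} = \sqrt{\left(-2 + \frac{9 \cdot 9 \sqrt{3}}{4}\right) + 1564596} = \sqrt{\left(-2 + \frac{81 \sqrt{3}}{4}\right) + 1564596} = \sqrt{1564594 + \frac{81 \sqrt{3}}{4}} \approx 1250.9$)
$V = \frac{23420629}{153874}$ ($V = 179 - 727 \left(195 \left(- \frac{1}{406}\right) + 196 \cdot \frac{1}{379}\right) = 179 - 727 \left(- \frac{195}{406} + \frac{196}{379}\right) = 179 - \frac{4122817}{153874} = \frac{23420629}{153874} \approx 152.21$)
$W + V = \frac{\sqrt{6258376 + 81 \sqrt{3}}}{2} + \frac{23420629}{153874} = \frac{23420629}{153874} + \frac{\sqrt{6258376 + 81 \sqrt{3}}}{2}$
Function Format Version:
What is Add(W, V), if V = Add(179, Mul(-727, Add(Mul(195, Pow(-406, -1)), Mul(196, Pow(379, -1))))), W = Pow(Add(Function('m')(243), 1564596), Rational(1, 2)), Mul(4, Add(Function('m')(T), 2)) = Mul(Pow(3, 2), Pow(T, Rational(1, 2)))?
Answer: Add(Rational(23420629, 153874), Mul(Rational(1, 2), Pow(Add(6258376, Mul(81, Pow(3, Rational(1, 2)))), Rational(1, 2)))) ≈ 1403.1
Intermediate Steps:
Function('m')(T) = Add(-2, Mul(Rational(9, 4), Pow(T, Rational(1, 2)))) (Function('m')(T) = Add(-2, Mul(Rational(1, 4), Mul(Pow(3, 2), Pow(T, Rational(1, 2))))) = Add(-2, Mul(Rational(1, 4), Mul(9, Pow(T, Rational(1, 2))))) = Add(-2, Mul(Rational(9, 4), Pow(T, Rational(1, 2)))))
W = Pow(Add(1564594, Mul(Rational(81, 4), Pow(3, Rational(1, 2)))), Rational(1, 2)) (W = Pow(Add(Add(-2, Mul(Rational(9, 4), Pow(243, Rational(1, 2)))), 1564596), Rational(1, 2)) = Pow(Add(Add(-2, Mul(Rational(9, 4), Mul(9, Pow(3, Rational(1, 2))))), 1564596), Rational(1, 2)) = Pow(Add(Add(-2, Mul(Rational(81, 4), Pow(3, Rational(1, 2)))), 1564596), Rational(1, 2)) = Pow(Add(1564594, Mul(Rational(81, 4), Pow(3, Rational(1, 2)))), Rational(1, 2)) ≈ 1250.9)
V = Rational(23420629, 153874) (V = Add(179, Mul(-727, Add(Mul(195, Rational(-1, 406)), Mul(196, Rational(1, 379))))) = Add(179, Mul(-727, Add(Rational(-195, 406), Rational(196, 379)))) = Add(179, Mul(-727, Rational(5671, 153874))) = Add(179, Rational(-4122817, 153874)) = Rational(23420629, 153874) ≈ 152.21)
Add(W, V) = Add(Mul(Rational(1, 2), Pow(Add(6258376, Mul(81, Pow(3, Rational(1, 2)))), Rational(1, 2))), Rational(23420629, 153874)) = Add(Rational(23420629, 153874), Mul(Rational(1, 2), Pow(Add(6258376, Mul(81, Pow(3, Rational(1, 2)))), Rational(1, 2))))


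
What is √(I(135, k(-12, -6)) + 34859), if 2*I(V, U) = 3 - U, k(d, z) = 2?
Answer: √139438/2 ≈ 186.71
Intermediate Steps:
I(V, U) = 3/2 - U/2 (I(V, U) = (3 - U)/2 = 3/2 - U/2)
√(I(135, k(-12, -6)) + 34859) = √((3/2 - ½*2) + 34859) = √((3/2 - 1) + 34859) = √(½ + 34859) = √(69719/2) = √139438/2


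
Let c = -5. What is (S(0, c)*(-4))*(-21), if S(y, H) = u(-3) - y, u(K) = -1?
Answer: -84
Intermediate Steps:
S(y, H) = -1 - y
(S(0, c)*(-4))*(-21) = ((-1 - 1*0)*(-4))*(-21) = ((-1 + 0)*(-4))*(-21) = -1*(-4)*(-21) = 4*(-21) = -84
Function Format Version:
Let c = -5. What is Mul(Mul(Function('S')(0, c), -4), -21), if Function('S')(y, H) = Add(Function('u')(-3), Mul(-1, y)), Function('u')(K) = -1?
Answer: -84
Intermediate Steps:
Function('S')(y, H) = Add(-1, Mul(-1, y))
Mul(Mul(Function('S')(0, c), -4), -21) = Mul(Mul(Add(-1, Mul(-1, 0)), -4), -21) = Mul(Mul(Add(-1, 0), -4), -21) = Mul(Mul(-1, -4), -21) = Mul(4, -21) = -84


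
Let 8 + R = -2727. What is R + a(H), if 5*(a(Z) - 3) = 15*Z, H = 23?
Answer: -2663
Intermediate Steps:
R = -2735 (R = -8 - 2727 = -2735)
a(Z) = 3 + 3*Z (a(Z) = 3 + (15*Z)/5 = 3 + 3*Z)
R + a(H) = -2735 + (3 + 3*23) = -2735 + (3 + 69) = -2735 + 72 = -2663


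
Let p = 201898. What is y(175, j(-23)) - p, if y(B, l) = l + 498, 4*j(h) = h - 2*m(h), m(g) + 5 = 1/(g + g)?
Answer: -9264549/46 ≈ -2.0140e+5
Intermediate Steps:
m(g) = -5 + 1/(2*g) (m(g) = -5 + 1/(g + g) = -5 + 1/(2*g))
j(h) = 5/2 - 1/(4*h) + h/4 (j(h) = (h - 2*(-5 + 1/(2*h)))/4 = (h + (10 - 1/h))/4 = (10 + h - 1/h)/4 = 5/2 - 1/(4*h) + h/4)
y(B, l) = 498 + l
y(175, j(-23)) - p = (498 + (¼)*(-1 + (-23)² + 10*(-23))/(-23)) - 1*201898 = (498 + (¼)*(-1/23)*(-1 + 529 - 230)) - 201898 = (498 + (¼)*(-1/23)*298) - 201898 = (498 - 149/46) - 201898 = 22759/46 - 201898 = -9264549/46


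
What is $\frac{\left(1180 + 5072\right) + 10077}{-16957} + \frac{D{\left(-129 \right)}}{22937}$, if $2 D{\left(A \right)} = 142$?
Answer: $- \frac{373334326}{388942709} \approx -0.95987$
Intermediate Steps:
$D{\left(A \right)} = 71$ ($D{\left(A \right)} = \frac{1}{2} \cdot 142 = 71$)
$\frac{\left(1180 + 5072\right) + 10077}{-16957} + \frac{D{\left(-129 \right)}}{22937} = \frac{\left(1180 + 5072\right) + 10077}{-16957} + \frac{71}{22937} = \left(6252 + 10077\right) \left(- \frac{1}{16957}\right) + 71 \cdot \frac{1}{22937} = 16329 \left(- \frac{1}{16957}\right) + \frac{71}{22937} = - \frac{16329}{16957} + \frac{71}{22937} = - \frac{373334326}{388942709}$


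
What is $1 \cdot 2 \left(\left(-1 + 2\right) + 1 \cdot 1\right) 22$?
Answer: $88$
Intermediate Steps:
$1 \cdot 2 \left(\left(-1 + 2\right) + 1 \cdot 1\right) 22 = 1 \cdot 2 \left(1 + 1\right) 22 = 1 \cdot 2 \cdot 2 \cdot 22 = 1 \cdot 4 \cdot 22 = 4 \cdot 22 = 88$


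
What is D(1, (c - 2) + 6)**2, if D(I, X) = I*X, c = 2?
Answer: 36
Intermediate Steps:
D(1, (c - 2) + 6)**2 = (1*((2 - 2) + 6))**2 = (1*(0 + 6))**2 = (1*6)**2 = 6**2 = 36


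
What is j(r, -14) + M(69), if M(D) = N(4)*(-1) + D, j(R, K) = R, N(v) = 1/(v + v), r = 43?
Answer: 895/8 ≈ 111.88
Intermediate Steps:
N(v) = 1/(2*v)
M(D) = -⅛ + D (M(D) = ((½)/4)*(-1) + D = ((½)*(¼))*(-1) + D = (⅛)*(-1) + D = -⅛ + D)
j(r, -14) + M(69) = 43 + (-⅛ + 69) = 43 + 551/8 = 895/8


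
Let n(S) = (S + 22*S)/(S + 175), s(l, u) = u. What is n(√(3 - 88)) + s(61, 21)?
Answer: 129373/6142 + 805*I*√85/6142 ≈ 21.064 + 1.2084*I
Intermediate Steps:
n(S) = 23*S/(175 + S) (n(S) = (23*S)/(175 + S) = 23*S/(175 + S))
n(√(3 - 88)) + s(61, 21) = 23*√(3 - 88)/(175 + √(3 - 88)) + 21 = 23*√(-85)/(175 + √(-85)) + 21 = 23*(I*√85)/(175 + I*√85) + 21 = 23*I*√85/(175 + I*√85) + 21 = 21 + 23*I*√85/(175 + I*√85)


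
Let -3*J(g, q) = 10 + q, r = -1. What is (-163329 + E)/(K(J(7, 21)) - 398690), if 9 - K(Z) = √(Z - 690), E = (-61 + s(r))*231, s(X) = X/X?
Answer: 211925663127/476839621384 - 177189*I*√6303/476839621384 ≈ 0.44444 - 2.9501e-5*I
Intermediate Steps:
J(g, q) = -10/3 - q/3 (J(g, q) = -(10 + q)/3 = -10/3 - q/3)
s(X) = 1
E = -13860 (E = (-61 + 1)*231 = -60*231 = -13860)
K(Z) = 9 - √(-690 + Z) (K(Z) = 9 - √(Z - 690) = 9 - √(-690 + Z))
(-163329 + E)/(K(J(7, 21)) - 398690) = (-163329 - 13860)/((9 - √(-690 + (-10/3 - ⅓*21))) - 398690) = -177189/((9 - √(-690 + (-10/3 - 7))) - 398690) = -177189/((9 - √(-690 - 31/3)) - 398690) = -177189/((9 - √(-2101/3)) - 398690) = -177189/((9 - I*√6303/3) - 398690) = -177189/(-398681 - I*√6303/3)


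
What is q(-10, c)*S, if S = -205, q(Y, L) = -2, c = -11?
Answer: 410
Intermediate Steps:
q(-10, c)*S = -2*(-205) = 410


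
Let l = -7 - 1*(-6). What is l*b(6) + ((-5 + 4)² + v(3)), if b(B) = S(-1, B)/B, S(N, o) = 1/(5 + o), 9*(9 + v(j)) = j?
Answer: -169/22 ≈ -7.6818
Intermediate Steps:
v(j) = -9 + j/9
b(B) = 1/(B*(5 + B)) (b(B) = 1/((5 + B)*B) = 1/(B*(5 + B)))
l = -1 (l = -7 + 6 = -1)
l*b(6) + ((-5 + 4)² + v(3)) = -1/(6*(5 + 6)) + ((-5 + 4)² + (-9 + (⅑)*3)) = -1/(6*11) + ((-1)² + (-9 + ⅓)) = -1/(6*11) + (1 - 26/3) = -1*1/66 - 23/3 = -1/66 - 23/3 = -169/22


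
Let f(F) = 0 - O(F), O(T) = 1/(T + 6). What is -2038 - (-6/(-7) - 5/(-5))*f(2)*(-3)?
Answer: -114167/56 ≈ -2038.7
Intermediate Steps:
O(T) = 1/(6 + T)
f(F) = -1/(6 + F) (f(F) = 0 - 1/(6 + F) = -1/(6 + F))
-2038 - (-6/(-7) - 5/(-5))*f(2)*(-3) = -2038 - (-6/(-7) - 5/(-5))*(-1/(6 + 2))*(-3) = -2038 - (-6*(-⅐) - 5*(-⅕))*(-1/8)*(-3) = -2038 - (6/7 + 1)*(-1*⅛)*(-3) = -2038 - (13/7)*(-⅛)*(-3) = -2038 - (-13)*(-3)/56 = -2038 - 1*39/56 = -2038 - 39/56 = -114167/56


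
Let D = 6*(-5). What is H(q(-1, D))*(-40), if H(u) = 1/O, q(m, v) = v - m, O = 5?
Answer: -8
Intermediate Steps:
D = -30
H(u) = 1/5
H(q(-1, D))*(-40) = (1/5)*(-40) = -8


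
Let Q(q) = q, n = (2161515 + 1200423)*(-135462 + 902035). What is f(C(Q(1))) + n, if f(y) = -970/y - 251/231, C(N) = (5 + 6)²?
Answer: 6548591252999303/2541 ≈ 2.5772e+12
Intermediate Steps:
n = 2577170898474 (n = 3361938*766573 = 2577170898474)
C(N) = 121 (C(N) = 11² = 121)
f(y) = -251/231 - 970/y (f(y) = -970/y - 251*1/231 = -970/y - 251/231 = -251/231 - 970/y)
f(C(Q(1))) + n = (-251/231 - 970/121) + 2577170898474 = -23131/2541 + 2577170898474 = 6548591252999303/2541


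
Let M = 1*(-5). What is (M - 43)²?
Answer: 2304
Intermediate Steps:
M = -5
(M - 43)² = (-5 - 43)² = (-48)² = 2304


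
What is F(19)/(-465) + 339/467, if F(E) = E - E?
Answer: 339/467 ≈ 0.72591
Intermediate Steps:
F(E) = 0
F(19)/(-465) + 339/467 = 0/(-465) + 339/467 = 0*(-1/465) + 339*(1/467) = 0 + 339/467 = 339/467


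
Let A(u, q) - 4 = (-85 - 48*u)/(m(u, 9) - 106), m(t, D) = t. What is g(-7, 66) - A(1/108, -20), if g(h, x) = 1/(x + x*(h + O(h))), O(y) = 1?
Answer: -18166727/3777510 ≈ -4.8092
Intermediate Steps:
g(h, x) = 1/(x + x*(1 + h)) (g(h, x) = 1/(x + x*(h + 1)) = 1/(x + x*(1 + h)))
A(u, q) = 4 + (-85 - 48*u)/(-106 + u) (A(u, q) = 4 + (-85 - 48*u)/(u - 106) = 4 + (-85 - 48*u)/(-106 + u))
g(-7, 66) - A(1/108, -20) = 1/(66*(2 - 7)) - (-509 - 44/108)/(-106 + 1/108) = (1/66)/(-5) - (-509 - 44*1/108)/(-106 + 1/108) = (1/66)*(-⅕) - (-509 - 11/27)/(-11447/108) = -1/330 - (-108)*(-13754)/(11447*27) = -1/330 - 1*55016/11447 = -1/330 - 55016/11447 = -18166727/3777510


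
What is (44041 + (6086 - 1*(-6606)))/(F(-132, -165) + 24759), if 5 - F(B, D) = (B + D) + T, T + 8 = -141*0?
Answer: 56733/25069 ≈ 2.2631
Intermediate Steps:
T = -8 (T = -8 - 141*0 = -8 + 0 = -8)
F(B, D) = 13 - B - D (F(B, D) = 5 - ((B + D) - 8) = 5 - (-8 + B + D) = 5 + (8 - B - D) = 13 - B - D)
(44041 + (6086 - 1*(-6606)))/(F(-132, -165) + 24759) = (44041 + (6086 - 1*(-6606)))/((13 - 1*(-132) - 1*(-165)) + 24759) = (44041 + (6086 + 6606))/((13 + 132 + 165) + 24759) = (44041 + 12692)/(310 + 24759) = 56733/25069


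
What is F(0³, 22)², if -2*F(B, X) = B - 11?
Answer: 121/4 ≈ 30.250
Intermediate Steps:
F(B, X) = 11/2 - B/2 (F(B, X) = -(B - 11)/2 = -(-11 + B)/2 = 11/2 - B/2)
F(0³, 22)² = (11/2 - ½*0³)² = (11/2 - ½*0)² = (11/2 + 0)² = (11/2)² = 121/4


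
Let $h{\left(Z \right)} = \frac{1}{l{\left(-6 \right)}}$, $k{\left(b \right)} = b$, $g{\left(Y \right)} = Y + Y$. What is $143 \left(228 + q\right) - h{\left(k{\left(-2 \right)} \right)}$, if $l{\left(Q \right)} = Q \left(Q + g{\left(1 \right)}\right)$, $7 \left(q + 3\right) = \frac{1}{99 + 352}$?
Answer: $\frac{221621425}{6888} \approx 32175.0$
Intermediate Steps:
$g{\left(Y \right)} = 2 Y$
$q = - \frac{9470}{3157}$ ($q = -3 + \frac{1}{7 \left(99 + 352\right)} = -3 + \frac{1}{7 \cdot 451} = -3 + \frac{1}{7} \cdot \frac{1}{451} = -3 + \frac{1}{3157} = - \frac{9470}{3157} \approx -2.9997$)
$l{\left(Q \right)} = Q \left(2 + Q\right)$ ($l{\left(Q \right)} = Q \left(Q + 2 \cdot 1\right) = Q \left(Q + 2\right) = Q \left(2 + Q\right)$)
$h{\left(Z \right)} = \frac{1}{24}$ ($h{\left(Z \right)} = \frac{1}{\left(-6\right) \left(2 - 6\right)} = \frac{1}{\left(-6\right) \left(-4\right)} = \frac{1}{24}$)
$143 \left(228 + q\right) - h{\left(k{\left(-2 \right)} \right)} = 143 \left(228 - \frac{9470}{3157}\right) - \frac{1}{24} = 143 \cdot \frac{710326}{3157} - \frac{1}{24} = \frac{9234238}{287} - \frac{1}{24} = \frac{221621425}{6888}$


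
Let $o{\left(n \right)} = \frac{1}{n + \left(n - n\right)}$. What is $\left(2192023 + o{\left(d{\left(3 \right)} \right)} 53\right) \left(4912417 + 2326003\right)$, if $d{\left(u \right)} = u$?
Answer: $\frac{47600733007240}{3} \approx 1.5867 \cdot 10^{13}$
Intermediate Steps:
$o{\left(n \right)} = \frac{1}{n}$ ($o{\left(n \right)} = \frac{1}{n + 0} = \frac{1}{n}$)
$\left(2192023 + o{\left(d{\left(3 \right)} \right)} 53\right) \left(4912417 + 2326003\right) = \left(2192023 + \frac{1}{3} \cdot 53\right) \left(4912417 + 2326003\right) = \left(2192023 + \frac{1}{3} \cdot 53\right) 7238420 = \left(2192023 + \frac{53}{3}\right) 7238420 = \frac{6576122}{3} \cdot 7238420 = \frac{47600733007240}{3}$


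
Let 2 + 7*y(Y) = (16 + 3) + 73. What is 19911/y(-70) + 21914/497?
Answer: 23747543/14910 ≈ 1592.7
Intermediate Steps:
y(Y) = 90/7 (y(Y) = -2/7 + ((16 + 3) + 73)/7 = -2/7 + (19 + 73)/7 = -2/7 + (⅐)*92 = -2/7 + 92/7 = 90/7)
19911/y(-70) + 21914/497 = 19911/(90/7) + 21914/497 = 19911*(7/90) + 21914*(1/497) = 46459/30 + 21914/497 = 23747543/14910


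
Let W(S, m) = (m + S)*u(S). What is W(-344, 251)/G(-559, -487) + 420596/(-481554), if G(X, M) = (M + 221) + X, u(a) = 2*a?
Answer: -5193123806/66213675 ≈ -78.430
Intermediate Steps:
W(S, m) = 2*S*(S + m) (W(S, m) = (m + S)*(2*S) = (S + m)*(2*S) = 2*S*(S + m))
G(X, M) = 221 + M + X (G(X, M) = (221 + M) + X = 221 + M + X)
W(-344, 251)/G(-559, -487) + 420596/(-481554) = (2*(-344)*(-344 + 251))/(221 - 487 - 559) + 420596/(-481554) = (2*(-344)*(-93))/(-825) + 420596*(-1/481554) = 63984*(-1/825) - 210298/240777 = -21328/275 - 210298/240777 = -5193123806/66213675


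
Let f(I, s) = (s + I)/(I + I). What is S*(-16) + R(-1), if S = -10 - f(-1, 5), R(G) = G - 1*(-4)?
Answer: 131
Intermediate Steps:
R(G) = 4 + G (R(G) = G + 4 = 4 + G)
f(I, s) = (I + s)/(2*I) (f(I, s) = (I + s)/((2*I)) = (I + s)*(1/(2*I)) = (I + s)/(2*I))
S = -8 (S = -10 - (-1 + 5)/(2*(-1)) = -10 - (-1)*4/2 = -10 - 1*(-2) = -10 + 2 = -8)
S*(-16) + R(-1) = -8*(-16) + (4 - 1) = 128 + 3 = 131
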